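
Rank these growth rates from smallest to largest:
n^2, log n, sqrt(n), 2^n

Ordered by growth rate: log n < sqrt(n) < n^2 < 2^n.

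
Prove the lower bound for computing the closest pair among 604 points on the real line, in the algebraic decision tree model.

Reduction from element distinctness: given 604 reals, the closest-pair distance is 0 iff two are equal. Element distinctness has an Omega(n log n) lower bound in the algebraic decision tree model (Ben-Or). Therefore closest pair on a line also requires Omega(n log n). Sorting then a linear scan achieves this.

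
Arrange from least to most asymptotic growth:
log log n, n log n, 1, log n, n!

Ordered by growth rate: 1 < log log n < log n < n log n < n!.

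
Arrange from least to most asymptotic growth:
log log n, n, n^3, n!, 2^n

Ordered by growth rate: log log n < n < n^3 < 2^n < n!.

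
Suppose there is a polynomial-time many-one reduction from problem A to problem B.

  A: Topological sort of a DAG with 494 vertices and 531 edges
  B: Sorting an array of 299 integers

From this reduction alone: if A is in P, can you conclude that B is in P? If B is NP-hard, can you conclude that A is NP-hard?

A poly-time reduction A <=_p B transfers tractability DOWN (B easy => A easy) and hardness UP (A hard => B hard), not the reverse.
From A in P, the reduction alone does NOT give B in P: any problem in P trivially reduces to SAT, yet SAT is not known to be in P.
From B NP-hard, the reduction alone does NOT give A NP-hard: again, easy problems reduce to hard ones.
(Here in fact A is P and B is P.)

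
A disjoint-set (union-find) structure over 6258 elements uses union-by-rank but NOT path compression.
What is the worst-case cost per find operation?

Union-by-rank alone keeps every tree's height <= log_2(6258) ~= 12.6. Each find traverses from a node to its root, costing O(height) = O(log n). Without path compression this bound is tight.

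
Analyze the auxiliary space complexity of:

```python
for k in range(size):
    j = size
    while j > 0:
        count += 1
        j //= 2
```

Space complexity: O(1).
Only a constant amount of auxiliary storage is used; nothing grows with n.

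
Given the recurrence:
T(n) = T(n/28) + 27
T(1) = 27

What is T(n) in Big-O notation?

Each step divides n by 28 and adds 27. After log_28(n) steps, T(n) = O(log n).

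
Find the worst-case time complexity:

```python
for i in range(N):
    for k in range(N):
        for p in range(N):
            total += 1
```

Time complexity: O(n^3).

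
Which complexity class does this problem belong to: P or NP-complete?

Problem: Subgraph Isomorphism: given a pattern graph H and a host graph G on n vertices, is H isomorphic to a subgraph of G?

This problem is NP-complete: generalizes Clique and Hamiltonian Path (pattern size is part of the input).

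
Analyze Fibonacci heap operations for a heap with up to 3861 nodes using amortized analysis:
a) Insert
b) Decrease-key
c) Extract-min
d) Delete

Fibonacci heaps use lazy consolidation. Potential function Phi = t + 2m (t = number of trees, m = marked nodes).
- Insert: O(1) actual, Delta Phi = +1 (one new tree) => O(1) amortized.
- Decrease-key: with c cascading cuts, actual cost is O(c); Delta Phi <= c - 2(c-1) + 2 = 4 - c (c new trees; >= c-1 marks cleared; <= 1 new mark). Amortized O(c) + (4 - c) = O(1).
- Extract-min: O(D(n) + t) actual; consolidation drops t to <= D(n)+1, so Delta Phi pays for the t term. D(n) = O(log n) for n = 3861 => O(log n) amortized.
- Delete: decrease-key to -inf then extract-min = O(log n).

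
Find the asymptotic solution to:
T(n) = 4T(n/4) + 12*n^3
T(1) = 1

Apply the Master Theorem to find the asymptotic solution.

a=4, b=4, f(n)=12*n^3. log_4(4) = 1 < 3. Case 3: T(n) = O(n^3).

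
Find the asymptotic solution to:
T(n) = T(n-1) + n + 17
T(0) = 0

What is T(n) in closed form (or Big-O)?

Dominant term in sum is 1*sum(i, i=1..n) = 1*n*(n+1)/2 = O(n^2).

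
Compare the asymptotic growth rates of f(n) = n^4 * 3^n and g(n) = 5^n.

g(n) = 5^n grows faster: 5^n / (n^4 3^n) = (5/3)^n / n^4 -> infinity since 5/3 > 1.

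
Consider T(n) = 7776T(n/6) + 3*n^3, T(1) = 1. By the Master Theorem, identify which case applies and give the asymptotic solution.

a=7776, b=6, f(n)=3*n^3.
log_6(7776) = 5 > 3.
Since f(n) = O(n^3) is polynomially smaller than n^5, Case 1 applies.
T(n) = Theta(n^5).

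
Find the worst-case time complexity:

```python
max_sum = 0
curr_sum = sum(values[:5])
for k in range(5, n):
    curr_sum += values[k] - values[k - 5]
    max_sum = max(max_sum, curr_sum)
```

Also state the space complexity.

Time complexity: O(n).
Space complexity: O(1).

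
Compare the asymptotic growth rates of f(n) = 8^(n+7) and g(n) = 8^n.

f(n) = 8^(n+7) and g(n) = 8^n are Theta of each other: 8^(n+7) = 8^7 * 8^n = Theta(8^n).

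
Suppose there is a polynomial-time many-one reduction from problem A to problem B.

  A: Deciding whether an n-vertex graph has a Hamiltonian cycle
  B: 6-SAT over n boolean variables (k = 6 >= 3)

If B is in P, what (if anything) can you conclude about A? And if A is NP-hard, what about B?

A poly-time reduction A <=_p B means any A-instance can be transformed to a B-instance in poly time.
If B is in P: compose the reduction with B's poly-time algorithm to solve A in poly time, so A is in P.
If A is NP-hard: every NP problem reduces to A, which reduces to B; composing reductions, every NP problem reduces to B, so B is NP-hard.
(Here in fact A is NP-complete and B is NP-complete.)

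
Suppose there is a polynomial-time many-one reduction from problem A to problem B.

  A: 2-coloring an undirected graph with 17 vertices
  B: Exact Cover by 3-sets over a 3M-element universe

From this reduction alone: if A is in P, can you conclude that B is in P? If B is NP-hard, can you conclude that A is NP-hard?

A poly-time reduction A <=_p B transfers tractability DOWN (B easy => A easy) and hardness UP (A hard => B hard), not the reverse.
From A in P, the reduction alone does NOT give B in P: any problem in P trivially reduces to SAT, yet SAT is not known to be in P.
From B NP-hard, the reduction alone does NOT give A NP-hard: again, easy problems reduce to hard ones.
(Here in fact A is P and B is NP-complete.)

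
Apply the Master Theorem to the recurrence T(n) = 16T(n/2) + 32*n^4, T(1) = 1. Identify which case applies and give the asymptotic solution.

a=16, b=2, f(n)=32*n^4.
log_2(16) = 4, so n^(log_b(a)) = n^4.
f(n) = Theta(n^4), so Case 2 applies.
T(n) = Theta(n^4 log n).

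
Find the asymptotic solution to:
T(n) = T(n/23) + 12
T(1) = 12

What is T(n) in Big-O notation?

Each step divides n by 23 and adds 12. After log_23(n) steps, T(n) = O(log n).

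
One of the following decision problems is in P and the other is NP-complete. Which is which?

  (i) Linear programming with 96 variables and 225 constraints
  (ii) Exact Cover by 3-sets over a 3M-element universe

(i) is P: the ellipsoid and interior-point methods run in polynomial time.
(ii) is NP-complete: one of Karp's 21 NP-complete problems.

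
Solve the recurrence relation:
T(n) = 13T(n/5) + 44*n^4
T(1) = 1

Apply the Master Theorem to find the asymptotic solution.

a=13, b=5, f(n)=44*n^4. log_5(13) = 1.594 < 4. Case 3: T(n) = O(n^4).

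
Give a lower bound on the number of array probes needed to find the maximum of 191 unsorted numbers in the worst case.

Adversary: any unprobed cell could hold a value larger than everything seen so far. If fewer than 191 cells are probed, the adversary places the max in an unprobed cell. So all 191 cells must be examined; together with 191-1 comparisons this is tight.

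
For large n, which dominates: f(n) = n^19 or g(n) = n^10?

f(n) = n^19 grows faster: n^19/n^10 = n^9 -> infinity.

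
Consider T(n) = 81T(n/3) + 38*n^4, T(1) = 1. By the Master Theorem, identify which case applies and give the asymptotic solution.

a=81, b=3, f(n)=38*n^4.
log_3(81) = 4, so n^(log_b(a)) = n^4.
f(n) = Theta(n^4), so Case 2 applies.
T(n) = Theta(n^4 log n).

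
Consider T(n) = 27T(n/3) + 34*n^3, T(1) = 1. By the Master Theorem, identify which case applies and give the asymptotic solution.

a=27, b=3, f(n)=34*n^3.
log_3(27) = 3, so n^(log_b(a)) = n^3.
f(n) = Theta(n^3), so Case 2 applies.
T(n) = Theta(n^3 log n).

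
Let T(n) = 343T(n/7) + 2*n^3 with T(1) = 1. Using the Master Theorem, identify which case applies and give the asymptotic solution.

a=343, b=7, f(n)=2*n^3.
log_7(343) = 3, so n^(log_b(a)) = n^3.
f(n) = Theta(n^3), so Case 2 applies.
T(n) = Theta(n^3 log n).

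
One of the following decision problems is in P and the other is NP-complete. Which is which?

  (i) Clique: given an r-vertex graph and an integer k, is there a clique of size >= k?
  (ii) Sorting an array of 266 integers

(i) is NP-complete: complement of Independent Set / Vertex Cover (with k part of the input).
(ii) is P: merge sort runs in O(n log n).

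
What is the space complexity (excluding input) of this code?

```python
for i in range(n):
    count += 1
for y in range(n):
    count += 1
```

Space complexity: O(1).
Only a constant amount of auxiliary storage is used; nothing grows with n.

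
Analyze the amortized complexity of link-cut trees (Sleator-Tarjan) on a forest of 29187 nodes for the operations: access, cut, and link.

Link-cut trees represent the forest using splay trees over preferred paths. With potential Phi = sum over nodes of log(size of virtual subtree), each access on 29187 nodes is O(log 29187) = O(log n) amortized by the splay-tree access lemma. Cut and link are O(1) plus one access.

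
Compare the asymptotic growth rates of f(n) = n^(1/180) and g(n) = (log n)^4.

f(n) = n^(1/180) grows faster: any positive power of n dominates any polylog.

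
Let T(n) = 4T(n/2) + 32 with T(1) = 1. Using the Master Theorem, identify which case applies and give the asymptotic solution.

a=4, b=2, f(n)=32.
log_2(4) = 2 > 0.
Since f(n) = O(n^0) is polynomially smaller than n^2, Case 1 applies.
T(n) = Theta(n^2).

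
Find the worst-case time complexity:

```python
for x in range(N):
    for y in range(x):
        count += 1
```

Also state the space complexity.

Time complexity: O(n^2).
Space complexity: O(1).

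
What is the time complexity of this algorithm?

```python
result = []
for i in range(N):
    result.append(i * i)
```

Time complexity: O(n).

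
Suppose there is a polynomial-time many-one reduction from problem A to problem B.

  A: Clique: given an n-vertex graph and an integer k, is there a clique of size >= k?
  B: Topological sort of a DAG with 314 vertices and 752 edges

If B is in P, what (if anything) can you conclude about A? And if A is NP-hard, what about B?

A poly-time reduction A <=_p B means any A-instance can be transformed to a B-instance in poly time.
If B is in P: compose the reduction with B's poly-time algorithm to solve A in poly time, so A is in P.
If A is NP-hard: every NP problem reduces to A, which reduces to B; composing reductions, every NP problem reduces to B, so B is NP-hard.
(Here in fact A is NP-complete and B is in P, so no such reduction is known -- its existence would imply P = NP; the analysis concerns only what the assumed reduction would or would not let you conclude.)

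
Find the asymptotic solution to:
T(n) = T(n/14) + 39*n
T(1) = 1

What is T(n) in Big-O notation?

Geometric series: 39*n*(1 + 1/14 + 1/14^2 + ...) = O(n). T(n) = O(n).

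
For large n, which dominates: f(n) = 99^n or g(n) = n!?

g(n) = n! grows faster: n!/99^n -> infinity by Stirling.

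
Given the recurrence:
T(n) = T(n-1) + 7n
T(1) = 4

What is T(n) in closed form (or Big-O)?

Unrolling: T(n) = 4 + 7*(2 + 3 + ... + n) = 4 + 7*(n(n+1)/2 - 1) = O(n^2).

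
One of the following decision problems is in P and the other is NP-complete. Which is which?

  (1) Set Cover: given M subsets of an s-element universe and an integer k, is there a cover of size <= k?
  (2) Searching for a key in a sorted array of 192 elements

(1) is NP-complete: one of Karp's 21 NP-complete problems (with k part of the input).
(2) is P: binary search runs in O(log n).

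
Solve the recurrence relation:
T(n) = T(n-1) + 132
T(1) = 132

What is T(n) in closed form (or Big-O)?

Unrolling: T(n) = T(n-1) + 132 = T(n-2) + 2*132 = ... = T(1) + (n-1)*132 = 132 + (n-1)*132 = 132n.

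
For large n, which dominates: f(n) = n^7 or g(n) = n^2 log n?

f(n) = n^7 grows faster: n^7 / (n^2 log n) = n^5/log n -> infinity.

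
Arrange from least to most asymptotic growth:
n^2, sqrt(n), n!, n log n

Ordered by growth rate: sqrt(n) < n log n < n^2 < n!.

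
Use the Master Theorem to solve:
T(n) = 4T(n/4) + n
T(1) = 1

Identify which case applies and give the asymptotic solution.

a=4, b=4, f(n)=n.
log_4(4) = 1, so n^(log_b(a)) = n.
f(n) = Theta(n), so Case 2 applies.
T(n) = Theta(n log n).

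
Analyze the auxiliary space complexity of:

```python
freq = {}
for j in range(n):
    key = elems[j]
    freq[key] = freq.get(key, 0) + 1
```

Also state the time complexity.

Space complexity: O(n).
Auxiliary storage grows linearly with the input size n in the worst case.
Time complexity: O(n).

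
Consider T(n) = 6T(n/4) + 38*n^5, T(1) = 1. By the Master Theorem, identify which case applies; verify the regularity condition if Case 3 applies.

a=6, b=4, f(n)=38*n^5.
log_4(6) = 1.292 < 5.
f(n) = Omega(n^(1.292+epsilon)) for some epsilon > 0, so Case 3 is the candidate.
Regularity: a*f(n/b) = 6*38*(n/4)^5 = (6/1024)*38*n^5 <= c*f(n) with c = 6/1024 < 1. Satisfied.
Case 3: T(n) = Theta(n^5).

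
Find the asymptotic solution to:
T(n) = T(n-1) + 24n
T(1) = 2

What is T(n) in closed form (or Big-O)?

Unrolling: T(n) = 2 + 24*(2 + 3 + ... + n) = 2 + 24*(n(n+1)/2 - 1) = O(n^2).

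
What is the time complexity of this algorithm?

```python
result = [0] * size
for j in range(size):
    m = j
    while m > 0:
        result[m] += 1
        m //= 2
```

Time complexity: O(n log n).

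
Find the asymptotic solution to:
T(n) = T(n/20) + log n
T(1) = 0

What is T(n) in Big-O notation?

Each of the log_20(n) levels adds O(log n). T(n) = O(log^2 n).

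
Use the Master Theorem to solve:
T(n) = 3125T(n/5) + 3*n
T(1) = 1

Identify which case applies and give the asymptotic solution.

a=3125, b=5, f(n)=3*n.
log_5(3125) = 5 > 1.
Since f(n) = O(n^1) is polynomially smaller than n^5, Case 1 applies.
T(n) = Theta(n^5).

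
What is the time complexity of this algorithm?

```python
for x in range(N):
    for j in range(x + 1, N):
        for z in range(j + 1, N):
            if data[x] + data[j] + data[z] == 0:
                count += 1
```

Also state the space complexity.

Time complexity: O(n^3).
Space complexity: O(1).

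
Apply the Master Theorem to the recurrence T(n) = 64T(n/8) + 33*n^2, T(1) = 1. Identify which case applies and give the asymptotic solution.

a=64, b=8, f(n)=33*n^2.
log_8(64) = 2, so n^(log_b(a)) = n^2.
f(n) = Theta(n^2), so Case 2 applies.
T(n) = Theta(n^2 log n).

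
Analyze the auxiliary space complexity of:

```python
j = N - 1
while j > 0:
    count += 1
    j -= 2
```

Space complexity: O(1).
Only a constant amount of auxiliary storage is used; nothing grows with n.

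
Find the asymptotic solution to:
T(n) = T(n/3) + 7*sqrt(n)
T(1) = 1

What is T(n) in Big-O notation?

Each level contributes sqrt(n/3^k). Geometric series with ratio 1/sqrt(3) < 1 sums to O(sqrt(n)).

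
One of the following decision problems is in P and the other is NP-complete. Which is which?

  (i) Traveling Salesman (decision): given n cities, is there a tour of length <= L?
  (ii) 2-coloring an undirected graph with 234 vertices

(i) is NP-complete: reduces from Hamiltonian Cycle.
(ii) is P: 2-coloring is bipartiteness testing via BFS, O(V+E).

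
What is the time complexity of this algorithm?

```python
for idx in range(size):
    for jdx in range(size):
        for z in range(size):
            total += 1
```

Time complexity: O(n^3).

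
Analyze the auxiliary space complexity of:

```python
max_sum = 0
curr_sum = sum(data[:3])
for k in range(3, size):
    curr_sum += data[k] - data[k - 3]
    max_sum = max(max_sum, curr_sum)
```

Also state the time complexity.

Space complexity: O(1).
Only a constant amount of auxiliary storage is used; nothing grows with n.
Time complexity: O(n).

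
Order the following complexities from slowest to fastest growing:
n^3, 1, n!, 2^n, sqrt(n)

Ordered by growth rate: 1 < sqrt(n) < n^3 < 2^n < n!.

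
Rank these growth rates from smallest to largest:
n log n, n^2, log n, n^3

Ordered by growth rate: log n < n log n < n^2 < n^3.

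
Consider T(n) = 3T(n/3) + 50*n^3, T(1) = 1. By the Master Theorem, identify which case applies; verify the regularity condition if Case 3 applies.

a=3, b=3, f(n)=50*n^3.
log_3(3) = 1 < 3.
f(n) = Omega(n^(1+epsilon)) for some epsilon > 0, so Case 3 is the candidate.
Regularity: a*f(n/b) = 3*50*(n/3)^3 = (3/27)*50*n^3 <= c*f(n) with c = 3/27 < 1. Satisfied.
Case 3: T(n) = Theta(n^3).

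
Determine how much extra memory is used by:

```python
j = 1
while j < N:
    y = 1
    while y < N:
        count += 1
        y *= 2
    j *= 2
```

Space complexity: O(1).
Only a constant amount of auxiliary storage is used; nothing grows with n.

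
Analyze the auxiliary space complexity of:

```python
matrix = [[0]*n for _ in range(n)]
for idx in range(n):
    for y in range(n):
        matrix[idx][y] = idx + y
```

Space complexity: O(n^2).
A 2D structure of size n x n is allocated.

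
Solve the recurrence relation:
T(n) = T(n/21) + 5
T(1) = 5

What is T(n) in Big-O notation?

Each step divides n by 21 and adds 5. After log_21(n) steps, T(n) = O(log n).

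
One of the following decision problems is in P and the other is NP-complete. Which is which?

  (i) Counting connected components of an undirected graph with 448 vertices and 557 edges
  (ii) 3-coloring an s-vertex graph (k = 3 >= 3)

(i) is P: BFS/DFS visits each vertex and edge once: O(V+E).
(ii) is NP-complete: graph k-coloring for k>=3 is NP-complete by reduction from 3-SAT.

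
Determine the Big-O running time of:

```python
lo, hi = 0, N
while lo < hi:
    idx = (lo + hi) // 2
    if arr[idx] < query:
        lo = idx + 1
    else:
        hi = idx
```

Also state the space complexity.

Time complexity: O(log n).
Space complexity: O(1).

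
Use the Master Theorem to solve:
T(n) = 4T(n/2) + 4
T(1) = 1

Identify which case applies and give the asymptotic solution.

a=4, b=2, f(n)=4.
log_2(4) = 2 > 0.
Since f(n) = O(n^0) is polynomially smaller than n^2, Case 1 applies.
T(n) = Theta(n^2).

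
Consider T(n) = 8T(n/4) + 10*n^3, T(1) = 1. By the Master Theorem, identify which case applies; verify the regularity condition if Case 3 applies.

a=8, b=4, f(n)=10*n^3.
log_4(8) = 1.5 < 3.
f(n) = Omega(n^(1.5+epsilon)) for some epsilon > 0, so Case 3 is the candidate.
Regularity: a*f(n/b) = 8*10*(n/4)^3 = (8/64)*10*n^3 <= c*f(n) with c = 8/64 < 1. Satisfied.
Case 3: T(n) = Theta(n^3).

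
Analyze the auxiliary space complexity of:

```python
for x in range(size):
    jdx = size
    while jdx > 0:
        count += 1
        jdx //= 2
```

Space complexity: O(1).
Only a constant amount of auxiliary storage is used; nothing grows with n.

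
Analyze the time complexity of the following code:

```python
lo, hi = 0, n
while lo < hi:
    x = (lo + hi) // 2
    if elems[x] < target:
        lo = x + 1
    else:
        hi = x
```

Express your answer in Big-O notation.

Time complexity: O(log n).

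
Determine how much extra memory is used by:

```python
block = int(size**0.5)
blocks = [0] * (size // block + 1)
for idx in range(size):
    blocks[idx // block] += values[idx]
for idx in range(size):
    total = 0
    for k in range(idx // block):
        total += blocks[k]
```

Space complexity: O(sqrt(n)).
Storage scales with sqrt(n).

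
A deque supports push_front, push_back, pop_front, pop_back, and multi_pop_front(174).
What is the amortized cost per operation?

Assign 2 credits to each push operation. A pop uses 1 saved credit. multi_pop_front(174) uses up to 174 saved credits from previous pushes. Credits never go negative. Amortized cost is O(1).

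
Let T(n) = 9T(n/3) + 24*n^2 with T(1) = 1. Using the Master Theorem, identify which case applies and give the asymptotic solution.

a=9, b=3, f(n)=24*n^2.
log_3(9) = 2, so n^(log_b(a)) = n^2.
f(n) = Theta(n^2), so Case 2 applies.
T(n) = Theta(n^2 log n).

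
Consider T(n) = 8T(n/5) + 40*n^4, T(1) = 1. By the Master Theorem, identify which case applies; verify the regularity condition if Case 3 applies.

a=8, b=5, f(n)=40*n^4.
log_5(8) = 1.292 < 4.
f(n) = Omega(n^(1.292+epsilon)) for some epsilon > 0, so Case 3 is the candidate.
Regularity: a*f(n/b) = 8*40*(n/5)^4 = (8/625)*40*n^4 <= c*f(n) with c = 8/625 < 1. Satisfied.
Case 3: T(n) = Theta(n^4).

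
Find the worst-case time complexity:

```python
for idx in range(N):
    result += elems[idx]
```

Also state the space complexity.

Time complexity: O(n).
Space complexity: O(1).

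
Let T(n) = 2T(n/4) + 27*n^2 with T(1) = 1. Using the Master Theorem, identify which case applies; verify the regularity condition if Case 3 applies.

a=2, b=4, f(n)=27*n^2.
log_4(2) = 0.5 < 2.
f(n) = Omega(n^(0.5+epsilon)) for some epsilon > 0, so Case 3 is the candidate.
Regularity: a*f(n/b) = 2*27*(n/4)^2 = (2/16)*27*n^2 <= c*f(n) with c = 2/16 < 1. Satisfied.
Case 3: T(n) = Theta(n^2).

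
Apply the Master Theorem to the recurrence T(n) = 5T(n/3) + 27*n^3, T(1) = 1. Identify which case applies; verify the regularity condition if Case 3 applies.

a=5, b=3, f(n)=27*n^3.
log_3(5) = 1.465 < 3.
f(n) = Omega(n^(1.465+epsilon)) for some epsilon > 0, so Case 3 is the candidate.
Regularity: a*f(n/b) = 5*27*(n/3)^3 = (5/27)*27*n^3 <= c*f(n) with c = 5/27 < 1. Satisfied.
Case 3: T(n) = Theta(n^3).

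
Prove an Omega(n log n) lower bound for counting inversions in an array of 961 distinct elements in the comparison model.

Decision-tree argument: at any leaf, the comparisons made (with transitivity) must totally order all 961 elements -- otherwise some pair (i,j) is unordered, and an adversary can present two inputs agreeing on every comparison made but with that pair flipped, changing the inversion count by 1, so the leaf's output is wrong on one of them. Hence the tree has >= 961! leaves and height >= log_2(961!) = Omega(n log n). Modified merge sort achieves O(n log n).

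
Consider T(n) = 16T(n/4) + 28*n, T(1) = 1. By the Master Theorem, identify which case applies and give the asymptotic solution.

a=16, b=4, f(n)=28*n.
log_4(16) = 2 > 1.
Since f(n) = O(n^1) is polynomially smaller than n^2, Case 1 applies.
T(n) = Theta(n^2).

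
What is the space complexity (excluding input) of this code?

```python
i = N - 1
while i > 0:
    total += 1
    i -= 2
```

Space complexity: O(1).
Only a constant amount of auxiliary storage is used; nothing grows with n.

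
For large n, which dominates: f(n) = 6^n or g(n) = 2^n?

f(n) = 6^n grows faster: (6/2)^n -> infinity since 6/2 > 1.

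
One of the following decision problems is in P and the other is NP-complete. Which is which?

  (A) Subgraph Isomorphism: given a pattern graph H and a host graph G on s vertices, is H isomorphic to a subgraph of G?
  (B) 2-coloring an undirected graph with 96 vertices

(A) is NP-complete: generalizes Clique and Hamiltonian Path (pattern size is part of the input).
(B) is P: 2-coloring is bipartiteness testing via BFS, O(V+E).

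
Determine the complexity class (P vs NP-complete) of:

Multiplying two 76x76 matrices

This problem is in P: the schoolbook algorithm runs in O(n^3).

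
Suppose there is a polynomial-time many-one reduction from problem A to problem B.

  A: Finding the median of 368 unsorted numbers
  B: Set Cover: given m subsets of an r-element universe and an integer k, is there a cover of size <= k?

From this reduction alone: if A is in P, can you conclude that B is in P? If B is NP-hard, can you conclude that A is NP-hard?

A poly-time reduction A <=_p B transfers tractability DOWN (B easy => A easy) and hardness UP (A hard => B hard), not the reverse.
From A in P, the reduction alone does NOT give B in P: any problem in P trivially reduces to SAT, yet SAT is not known to be in P.
From B NP-hard, the reduction alone does NOT give A NP-hard: again, easy problems reduce to hard ones.
(Here in fact A is P and B is NP-complete.)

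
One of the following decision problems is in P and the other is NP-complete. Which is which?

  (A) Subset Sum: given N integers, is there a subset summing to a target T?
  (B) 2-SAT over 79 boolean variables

(A) is NP-complete: one of Karp's 21 NP-complete problems.
(B) is P: 2-SAT is solvable in linear time via implication-graph SCCs.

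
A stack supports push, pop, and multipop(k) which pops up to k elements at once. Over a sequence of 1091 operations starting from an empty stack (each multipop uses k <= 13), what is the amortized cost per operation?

Each element is pushed exactly once and popped at most once (whether by pop or as part of a multipop). So the total number of individual pops over the whole sequence is at most the number of pushes, which is at most 1091. Total work <= 2 * 1091, hence O(1) amortized per operation.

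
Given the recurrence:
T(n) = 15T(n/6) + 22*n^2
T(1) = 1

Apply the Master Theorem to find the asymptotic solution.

a=15, b=6, f(n)=22*n^2. log_6(15) = 1.511 < 2. Case 3: T(n) = O(n^2).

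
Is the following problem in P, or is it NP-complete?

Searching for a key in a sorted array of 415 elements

This problem is in P: binary search runs in O(log n).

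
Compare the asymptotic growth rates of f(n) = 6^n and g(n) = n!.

g(n) = n! grows faster: n!/6^n -> infinity by Stirling.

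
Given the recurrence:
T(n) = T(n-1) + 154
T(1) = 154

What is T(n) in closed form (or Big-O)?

Unrolling: T(n) = T(n-1) + 154 = T(n-2) + 2*154 = ... = T(1) + (n-1)*154 = 154 + (n-1)*154 = 154n.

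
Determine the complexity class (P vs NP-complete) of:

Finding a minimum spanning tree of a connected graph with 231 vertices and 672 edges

This problem is in P: Kruskal's / Prim's algorithms run in polynomial time.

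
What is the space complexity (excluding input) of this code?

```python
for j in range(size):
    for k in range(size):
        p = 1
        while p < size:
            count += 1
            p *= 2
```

Space complexity: O(1).
Only a constant amount of auxiliary storage is used; nothing grows with n.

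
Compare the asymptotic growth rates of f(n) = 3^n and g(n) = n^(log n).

f(n) = 3^n grows faster: take logs: log(n^(log n)) = (log n)^2, log(3^n) = n log 3; n dominates (log n)^2.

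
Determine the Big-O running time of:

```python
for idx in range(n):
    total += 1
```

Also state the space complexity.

Time complexity: O(n).
Space complexity: O(1).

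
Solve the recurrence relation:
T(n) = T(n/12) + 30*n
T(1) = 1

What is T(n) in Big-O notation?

Geometric series: 30*n*(1 + 1/12 + 1/12^2 + ...) = O(n). T(n) = O(n).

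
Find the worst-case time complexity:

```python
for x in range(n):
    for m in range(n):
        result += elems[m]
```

Time complexity: O(n^2).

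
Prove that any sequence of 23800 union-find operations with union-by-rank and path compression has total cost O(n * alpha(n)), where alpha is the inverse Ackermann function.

Using Tarjan's analysis with rank-based potential function. Union-by-rank keeps tree height O(log n). Path compression flattens paths during find. For n = 23800 operations, total cost is O(n * alpha(n)), effectively O(n) since alpha grows incredibly slowly.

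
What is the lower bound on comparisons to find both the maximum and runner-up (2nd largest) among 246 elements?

Lower bound: finding the max needs 246-1 comparisons. By an adversary weight-doubling argument, the maximum element must personally win at least ceil(log_2(246)) = 8 comparisons in any correct algorithm. The 2nd largest is among those 8 direct losers, and distinguishing it requires 8-1 more comparisons. Total >= 246-1 + 8-1 = 252. A balanced tournament achieves this bound exactly.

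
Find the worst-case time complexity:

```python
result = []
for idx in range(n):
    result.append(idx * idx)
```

Time complexity: O(n).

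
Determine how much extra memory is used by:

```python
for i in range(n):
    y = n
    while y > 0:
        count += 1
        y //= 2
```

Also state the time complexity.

Space complexity: O(1).
Only a constant amount of auxiliary storage is used; nothing grows with n.
Time complexity: O(n log n).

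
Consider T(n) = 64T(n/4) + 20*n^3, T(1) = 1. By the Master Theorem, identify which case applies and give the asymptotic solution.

a=64, b=4, f(n)=20*n^3.
log_4(64) = 3, so n^(log_b(a)) = n^3.
f(n) = Theta(n^3), so Case 2 applies.
T(n) = Theta(n^3 log n).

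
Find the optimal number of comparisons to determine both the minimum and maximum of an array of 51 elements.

Naive approach: 100 comparisons (50 for max + 50 for min).
Optimal: Compare elements in pairs first (floor(n/2) = 25 comparisons), then find max among winners and min among losers (25 comparisons each).
Total: ceil(3n/2) - 2 = 75 comparisons. An adversary argument shows this is also a lower bound.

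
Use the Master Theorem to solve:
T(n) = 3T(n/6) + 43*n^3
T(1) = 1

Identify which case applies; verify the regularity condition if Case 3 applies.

a=3, b=6, f(n)=43*n^3.
log_6(3) = 0.6131 < 3.
f(n) = Omega(n^(0.6131+epsilon)) for some epsilon > 0, so Case 3 is the candidate.
Regularity: a*f(n/b) = 3*43*(n/6)^3 = (3/216)*43*n^3 <= c*f(n) with c = 3/216 < 1. Satisfied.
Case 3: T(n) = Theta(n^3).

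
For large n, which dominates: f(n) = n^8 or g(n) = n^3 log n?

f(n) = n^8 grows faster: n^8 / (n^3 log n) = n^5/log n -> infinity.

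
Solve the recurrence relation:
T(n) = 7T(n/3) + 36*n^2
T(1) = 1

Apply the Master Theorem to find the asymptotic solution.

a=7, b=3, f(n)=36*n^2. log_3(7) = 1.771 < 2. Case 3: T(n) = O(n^2).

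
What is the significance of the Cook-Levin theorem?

The Cook-Levin theorem proves that SAT is NP-complete. It was the first problem shown to be NP-complete, establishing the foundation for proving other problems NP-complete via reductions from SAT.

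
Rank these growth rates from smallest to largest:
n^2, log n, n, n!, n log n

Ordered by growth rate: log n < n < n log n < n^2 < n!.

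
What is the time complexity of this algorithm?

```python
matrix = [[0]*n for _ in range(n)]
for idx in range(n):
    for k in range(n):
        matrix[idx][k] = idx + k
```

Time complexity: O(n^2).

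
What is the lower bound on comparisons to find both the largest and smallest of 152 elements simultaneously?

Pair elements first (floor(152/2) comparisons), then find max among winners and min among losers. Total: ceil(3*152/2) - 2 = 226 comparisons.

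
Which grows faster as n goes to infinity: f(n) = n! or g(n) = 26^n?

f(n) = n! grows faster: n!/26^n -> infinity by Stirling.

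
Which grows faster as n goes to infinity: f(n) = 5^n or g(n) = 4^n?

f(n) = 5^n grows faster: (5/4)^n -> infinity since 5/4 > 1.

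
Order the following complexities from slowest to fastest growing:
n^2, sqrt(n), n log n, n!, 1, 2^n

Ordered by growth rate: 1 < sqrt(n) < n log n < n^2 < 2^n < n!.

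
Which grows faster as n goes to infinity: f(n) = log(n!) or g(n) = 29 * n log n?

f(n) = log(n!) and g(n) = 29 * n log n are Theta of each other: Stirling: log(n!) = n log n - n + O(log n) = Theta(n log n); the constant 29 doesn't change the Theta class.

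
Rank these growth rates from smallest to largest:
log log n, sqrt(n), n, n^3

Ordered by growth rate: log log n < sqrt(n) < n < n^3.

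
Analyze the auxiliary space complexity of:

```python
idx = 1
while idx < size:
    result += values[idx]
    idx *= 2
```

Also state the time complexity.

Space complexity: O(1).
Only a constant amount of auxiliary storage is used; nothing grows with n.
Time complexity: O(log n).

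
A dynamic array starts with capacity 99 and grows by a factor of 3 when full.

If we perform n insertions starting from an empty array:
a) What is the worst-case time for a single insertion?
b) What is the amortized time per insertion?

(a) Worst-case single insertion: O(n) -- when the array is full at capacity c, the resize copies all c elements, and c can be Theta(n).
(b) Resizes happen at sizes 99, 297, 891, ... Total copy cost for n insertions: 99 + 297 + ... = O(n) (geometric series with ratio 1/3). Amortized cost per insertion: O(n)/n = O(1).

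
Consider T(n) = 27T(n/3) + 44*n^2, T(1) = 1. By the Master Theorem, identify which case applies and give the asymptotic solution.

a=27, b=3, f(n)=44*n^2.
log_3(27) = 3 > 2.
Since f(n) = O(n^2) is polynomially smaller than n^3, Case 1 applies.
T(n) = Theta(n^3).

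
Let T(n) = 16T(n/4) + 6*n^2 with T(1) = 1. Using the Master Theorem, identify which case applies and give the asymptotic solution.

a=16, b=4, f(n)=6*n^2.
log_4(16) = 2, so n^(log_b(a)) = n^2.
f(n) = Theta(n^2), so Case 2 applies.
T(n) = Theta(n^2 log n).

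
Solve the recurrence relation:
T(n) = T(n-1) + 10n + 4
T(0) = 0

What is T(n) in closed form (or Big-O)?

Dominant term in sum is 10*sum(i, i=1..n) = 10*n*(n+1)/2 = O(n^2).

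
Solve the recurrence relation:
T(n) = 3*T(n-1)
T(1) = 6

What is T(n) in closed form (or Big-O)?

Each step multiplies by 3. T(n) = T(1)*3^(n-1) = 6*3^(n-1).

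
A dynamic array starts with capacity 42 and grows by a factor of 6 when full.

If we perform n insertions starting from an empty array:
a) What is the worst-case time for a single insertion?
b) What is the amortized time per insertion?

(a) Worst-case single insertion: O(n) -- when the array is full at capacity c, the resize copies all c elements, and c can be Theta(n).
(b) Resizes happen at sizes 42, 252, 1512, ... Total copy cost for n insertions: 42 + 252 + ... = O(n) (geometric series with ratio 1/6). Amortized cost per insertion: O(n)/n = O(1).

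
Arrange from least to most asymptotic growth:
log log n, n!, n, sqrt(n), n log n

Ordered by growth rate: log log n < sqrt(n) < n < n log n < n!.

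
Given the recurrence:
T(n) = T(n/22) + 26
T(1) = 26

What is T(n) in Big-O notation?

Each step divides n by 22 and adds 26. After log_22(n) steps, T(n) = O(log n).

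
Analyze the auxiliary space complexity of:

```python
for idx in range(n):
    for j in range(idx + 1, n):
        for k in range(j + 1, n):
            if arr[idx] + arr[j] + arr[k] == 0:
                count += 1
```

Space complexity: O(1).
Only a constant amount of auxiliary storage is used; nothing grows with n.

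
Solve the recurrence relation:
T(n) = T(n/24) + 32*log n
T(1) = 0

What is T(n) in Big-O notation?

Each of the log_24(n) levels adds O(log n). T(n) = O(log^2 n).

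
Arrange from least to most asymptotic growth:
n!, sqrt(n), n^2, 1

Ordered by growth rate: 1 < sqrt(n) < n^2 < n!.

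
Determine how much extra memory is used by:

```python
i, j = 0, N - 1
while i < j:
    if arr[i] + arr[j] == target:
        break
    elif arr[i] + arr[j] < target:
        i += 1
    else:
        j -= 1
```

Space complexity: O(1).
Only a constant amount of auxiliary storage is used; nothing grows with n.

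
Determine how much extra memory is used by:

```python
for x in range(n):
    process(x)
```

Space complexity: O(1).
Only a constant amount of auxiliary storage is used; nothing grows with n.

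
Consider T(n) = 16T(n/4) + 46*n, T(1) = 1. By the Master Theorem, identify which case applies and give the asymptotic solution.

a=16, b=4, f(n)=46*n.
log_4(16) = 2 > 1.
Since f(n) = O(n^1) is polynomially smaller than n^2, Case 1 applies.
T(n) = Theta(n^2).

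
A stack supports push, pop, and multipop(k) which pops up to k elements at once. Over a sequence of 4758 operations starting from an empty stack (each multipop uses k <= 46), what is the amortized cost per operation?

Each element is pushed exactly once and popped at most once (whether by pop or as part of a multipop). So the total number of individual pops over the whole sequence is at most the number of pushes, which is at most 4758. Total work <= 2 * 4758, hence O(1) amortized per operation.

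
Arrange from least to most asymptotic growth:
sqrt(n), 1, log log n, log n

Ordered by growth rate: 1 < log log n < log n < sqrt(n).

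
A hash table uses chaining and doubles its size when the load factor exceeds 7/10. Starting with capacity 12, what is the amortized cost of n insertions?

Rehashing occurs when load exceeds 7/10. Total rehash cost is geometric series summing to O(n). Each insertion itself is O(1). Amortized: O(1).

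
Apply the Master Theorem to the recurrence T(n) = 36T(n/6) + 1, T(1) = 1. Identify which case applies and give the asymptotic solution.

a=36, b=6, f(n)=1.
log_6(36) = 2 > 0.
Since f(n) = O(n^0) is polynomially smaller than n^2, Case 1 applies.
T(n) = Theta(n^2).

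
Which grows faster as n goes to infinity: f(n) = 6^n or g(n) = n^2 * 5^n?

f(n) = 6^n grows faster: 6^n / (n^2 5^n) = (6/5)^n / n^2 -> infinity since 6/5 > 1.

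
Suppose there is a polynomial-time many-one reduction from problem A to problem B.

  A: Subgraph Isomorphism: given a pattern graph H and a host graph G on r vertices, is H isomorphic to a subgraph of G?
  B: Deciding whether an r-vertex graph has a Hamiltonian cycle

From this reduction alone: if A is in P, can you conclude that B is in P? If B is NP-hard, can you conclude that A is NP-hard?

A poly-time reduction A <=_p B transfers tractability DOWN (B easy => A easy) and hardness UP (A hard => B hard), not the reverse.
From A in P, the reduction alone does NOT give B in P: any problem in P trivially reduces to SAT, yet SAT is not known to be in P.
From B NP-hard, the reduction alone does NOT give A NP-hard: again, easy problems reduce to hard ones.
(Here in fact A is NP-complete and B is NP-complete.)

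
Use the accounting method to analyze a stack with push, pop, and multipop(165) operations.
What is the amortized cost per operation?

Assign 2 credits per push (1 for the push, 1 saved for a future pop). Each pop or element popped by multipop(165) uses 1 saved credit. Total credits never go negative, so amortized cost is O(1).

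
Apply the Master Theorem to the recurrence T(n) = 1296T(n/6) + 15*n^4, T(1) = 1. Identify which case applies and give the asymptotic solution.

a=1296, b=6, f(n)=15*n^4.
log_6(1296) = 4, so n^(log_b(a)) = n^4.
f(n) = Theta(n^4), so Case 2 applies.
T(n) = Theta(n^4 log n).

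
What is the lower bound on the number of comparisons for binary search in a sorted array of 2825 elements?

With 2825 possible positions, we need at least ceil(log_2(2825)) = 12 comparisons. Each comparison splits the remaining candidates by at most half.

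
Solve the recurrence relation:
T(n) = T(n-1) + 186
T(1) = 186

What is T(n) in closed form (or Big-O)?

Unrolling: T(n) = T(n-1) + 186 = T(n-2) + 2*186 = ... = T(1) + (n-1)*186 = 186 + (n-1)*186 = 186n.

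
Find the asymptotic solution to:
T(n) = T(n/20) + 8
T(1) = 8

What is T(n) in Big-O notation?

Each step divides n by 20 and adds 8. After log_20(n) steps, T(n) = O(log n).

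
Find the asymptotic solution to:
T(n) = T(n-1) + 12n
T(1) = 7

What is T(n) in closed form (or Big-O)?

Unrolling: T(n) = 7 + 12*(2 + 3 + ... + n) = 7 + 12*(n(n+1)/2 - 1) = O(n^2).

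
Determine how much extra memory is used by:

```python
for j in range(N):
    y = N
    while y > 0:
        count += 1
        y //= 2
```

Space complexity: O(1).
Only a constant amount of auxiliary storage is used; nothing grows with n.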